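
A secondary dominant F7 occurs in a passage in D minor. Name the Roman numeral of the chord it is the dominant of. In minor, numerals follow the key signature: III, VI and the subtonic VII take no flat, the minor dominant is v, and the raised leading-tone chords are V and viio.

The chord is a dominant seventh chord on F.
A dominant resolves down a perfect fifth: F → Bb. In D minor, Bb is scale degree 6, i.e. VI.

VI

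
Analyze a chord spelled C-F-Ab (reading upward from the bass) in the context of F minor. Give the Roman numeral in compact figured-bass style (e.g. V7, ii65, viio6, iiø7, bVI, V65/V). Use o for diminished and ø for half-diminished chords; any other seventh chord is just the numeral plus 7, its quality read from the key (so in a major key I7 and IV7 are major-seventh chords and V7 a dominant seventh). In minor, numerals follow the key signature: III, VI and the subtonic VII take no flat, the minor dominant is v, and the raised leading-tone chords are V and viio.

The pitches F-Ab-C form a minor triad rooted on F.
In F minor, F is the tonic; the diatonic minor triad there is i.
With C in the bass the chord is in second inversion, so the figured bass is 64.

i64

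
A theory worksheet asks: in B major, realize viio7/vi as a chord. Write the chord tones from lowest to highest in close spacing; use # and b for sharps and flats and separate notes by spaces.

F## A# C# E

The slash marks an applied leading-tone chord: viio of vi. In B major, vi is G#, so the leading tone to it is F##, a half step below.
Building a fully diminished seventh chord on F## gives F##-A#-C#-E.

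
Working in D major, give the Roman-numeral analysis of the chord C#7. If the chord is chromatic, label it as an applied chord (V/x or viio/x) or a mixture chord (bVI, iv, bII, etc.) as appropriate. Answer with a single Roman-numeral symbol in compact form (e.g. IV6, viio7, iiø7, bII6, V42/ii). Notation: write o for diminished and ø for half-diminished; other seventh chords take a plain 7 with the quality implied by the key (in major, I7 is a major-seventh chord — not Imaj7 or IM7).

V7/iii

The pitches C#-E#-G#-B form a dominant seventh chord rooted on C#.
C# is not a diatonic chord root with this quality in D major, but it lies a perfect fifth above F# (iii), so the chord functions as an applied dominant of iii.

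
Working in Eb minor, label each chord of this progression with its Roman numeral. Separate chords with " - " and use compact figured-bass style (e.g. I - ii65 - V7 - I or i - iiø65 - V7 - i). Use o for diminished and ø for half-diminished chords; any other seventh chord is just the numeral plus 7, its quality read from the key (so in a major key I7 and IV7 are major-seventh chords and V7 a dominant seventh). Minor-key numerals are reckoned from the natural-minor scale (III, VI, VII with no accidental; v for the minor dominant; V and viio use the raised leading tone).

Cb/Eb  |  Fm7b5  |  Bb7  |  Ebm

VI6 - iiø7 - V7 - i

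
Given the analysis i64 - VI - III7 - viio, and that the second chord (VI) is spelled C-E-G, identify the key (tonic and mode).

The chord C is a major triad rooted on C; its label is VI.
Counting down 5 scale steps from C places the tonic on E; a major triad on degree 6 is diatonic only in minor.

E minor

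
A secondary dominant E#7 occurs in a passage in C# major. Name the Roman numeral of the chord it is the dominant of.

The chord is a dominant seventh chord on E#.
A dominant resolves down a perfect fifth: E# → A#. In C# major, A# is scale degree 6, i.e. vi.

vi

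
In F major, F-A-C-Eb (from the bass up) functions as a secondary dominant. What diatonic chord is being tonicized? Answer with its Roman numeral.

IV

The chord is a dominant seventh chord on F.
A dominant resolves down a perfect fifth: F → Bb. In F major, Bb is scale degree 4, i.e. IV.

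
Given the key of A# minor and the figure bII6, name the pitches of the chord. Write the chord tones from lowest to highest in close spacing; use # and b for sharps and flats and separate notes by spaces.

D# F# B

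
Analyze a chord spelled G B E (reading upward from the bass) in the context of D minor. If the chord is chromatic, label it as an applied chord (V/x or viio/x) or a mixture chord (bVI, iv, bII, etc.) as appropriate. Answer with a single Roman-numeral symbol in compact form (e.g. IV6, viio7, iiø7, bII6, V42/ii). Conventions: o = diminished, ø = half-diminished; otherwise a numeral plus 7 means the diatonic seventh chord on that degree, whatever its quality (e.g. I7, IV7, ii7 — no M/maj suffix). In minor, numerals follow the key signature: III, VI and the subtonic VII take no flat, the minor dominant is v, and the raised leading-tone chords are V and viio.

ii6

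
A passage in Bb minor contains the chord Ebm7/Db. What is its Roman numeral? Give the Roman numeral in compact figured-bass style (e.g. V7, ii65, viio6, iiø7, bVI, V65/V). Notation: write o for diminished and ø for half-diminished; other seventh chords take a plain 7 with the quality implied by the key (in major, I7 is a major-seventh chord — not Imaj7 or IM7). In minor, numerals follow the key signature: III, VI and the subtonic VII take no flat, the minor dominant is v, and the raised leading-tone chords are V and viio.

iv42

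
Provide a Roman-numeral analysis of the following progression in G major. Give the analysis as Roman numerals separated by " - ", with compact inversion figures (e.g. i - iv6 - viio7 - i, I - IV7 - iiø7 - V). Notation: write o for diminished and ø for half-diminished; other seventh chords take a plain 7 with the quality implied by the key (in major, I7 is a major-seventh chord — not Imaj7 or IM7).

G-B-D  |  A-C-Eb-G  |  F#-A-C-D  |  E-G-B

I - iiø7 - V65 - vi

G-B-D: major triad on G = scale degree 1 → I.
A-C-Eb-G: A with this quality isn't in the key; it's iiø7, borrowed from the parallel minor.
F#-A-C-D: root D is the dominant; dominant seventh chord there is V65.
E-G-B: minor triad on E = scale degree 6 → vi.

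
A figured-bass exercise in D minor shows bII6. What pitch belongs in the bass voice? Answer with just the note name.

G

bII in D minor has root Eb; the chord is Eb-G-Bb.
The figure 6 means first inversion — the third is in the bass.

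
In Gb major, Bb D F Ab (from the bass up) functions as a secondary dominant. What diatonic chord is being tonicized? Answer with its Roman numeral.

The chord is a dominant seventh chord on Bb.
A dominant resolves down a perfect fifth: Bb → Eb. In Gb major, Eb is scale degree 6, i.e. vi.

vi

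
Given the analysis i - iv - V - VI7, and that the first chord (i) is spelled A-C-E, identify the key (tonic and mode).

A minor

The anchor chord is a minor triad on A, labeled i.
If A is scale degree 1 and the mode makes that degree carry a minor triad, the tonic is A and the mode is minor.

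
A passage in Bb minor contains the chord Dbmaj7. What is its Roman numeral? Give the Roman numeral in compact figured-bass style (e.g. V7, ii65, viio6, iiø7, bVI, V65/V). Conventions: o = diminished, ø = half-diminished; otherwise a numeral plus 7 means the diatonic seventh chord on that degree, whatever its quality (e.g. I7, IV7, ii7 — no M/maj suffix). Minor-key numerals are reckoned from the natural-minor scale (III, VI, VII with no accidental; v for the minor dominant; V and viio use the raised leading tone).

Stacked in thirds the chord is Db-F-Ab-C: a major seventh chord on Db.
Db is scale degree 3 in Bb minor, and a major seventh chord on that degree is written III7.

III7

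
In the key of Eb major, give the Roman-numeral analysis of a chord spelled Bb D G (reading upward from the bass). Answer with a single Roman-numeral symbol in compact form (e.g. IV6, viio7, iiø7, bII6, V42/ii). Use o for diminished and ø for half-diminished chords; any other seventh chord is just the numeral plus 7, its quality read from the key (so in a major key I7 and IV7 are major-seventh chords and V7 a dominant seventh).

iii6

The pitches G-Bb-D form a minor triad rooted on G.
G is scale degree 3 in Eb major, and a minor triad on that degree is written iii.
With Bb in the bass the chord is in first inversion, so the figured bass is 6.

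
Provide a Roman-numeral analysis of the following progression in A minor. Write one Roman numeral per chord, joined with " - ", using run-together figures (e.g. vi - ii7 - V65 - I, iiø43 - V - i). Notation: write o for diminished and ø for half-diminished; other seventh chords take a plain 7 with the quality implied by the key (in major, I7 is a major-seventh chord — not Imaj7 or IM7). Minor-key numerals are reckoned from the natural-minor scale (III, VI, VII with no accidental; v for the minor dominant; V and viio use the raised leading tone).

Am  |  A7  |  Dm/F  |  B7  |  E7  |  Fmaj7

Am: root A is the tonic; minor triad there is i.
A7: a dominant seventh chord on A, the applied dominant of iv → V7/iv.
Dm/F: root D is the subdominant; minor triad there is iv6.
B7 is the secondary dominant of V (dominant seventh chord on B): V7/V.
E7 has root E, degree 5 in A minor, so V7.
Fmaj7: root F is the submediant; major seventh chord there is VI7.

i - V7/iv - iv6 - V7/V - V7 - VI7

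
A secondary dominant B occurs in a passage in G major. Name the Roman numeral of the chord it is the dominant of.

vi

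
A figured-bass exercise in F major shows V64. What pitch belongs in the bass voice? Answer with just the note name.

V in F major has root C; the chord is C-E-G.
The figure 64 means second inversion — the fifth is in the bass.

G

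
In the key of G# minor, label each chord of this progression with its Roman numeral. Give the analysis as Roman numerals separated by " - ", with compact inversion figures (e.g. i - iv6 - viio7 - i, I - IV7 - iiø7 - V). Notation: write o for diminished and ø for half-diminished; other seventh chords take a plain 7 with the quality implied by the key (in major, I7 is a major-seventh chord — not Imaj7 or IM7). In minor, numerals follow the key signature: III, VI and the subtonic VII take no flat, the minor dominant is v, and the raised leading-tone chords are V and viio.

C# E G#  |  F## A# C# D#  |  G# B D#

iv - V65 - i

C#-E-G#: minor triad on C# = scale degree 4 → iv.
F##-A#-C#-D# has root D#, degree 5 in G# minor, so V65.
G#-B-D#: root G# is the tonic; minor triad there is i.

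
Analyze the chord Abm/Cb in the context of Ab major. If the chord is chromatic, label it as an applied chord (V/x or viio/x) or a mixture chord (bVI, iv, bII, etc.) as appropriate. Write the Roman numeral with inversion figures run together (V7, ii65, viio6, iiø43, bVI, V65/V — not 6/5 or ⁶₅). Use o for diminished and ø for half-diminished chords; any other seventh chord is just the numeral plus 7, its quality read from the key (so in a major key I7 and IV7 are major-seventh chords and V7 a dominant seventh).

The pitches Ab-Cb-Eb form a minor triad rooted on Ab.
Ab is the first degree of Ab major. This is the minor tonic, borrowed from the parallel minor.
With Cb in the bass the chord is in first inversion, so the figured bass is 6.

i6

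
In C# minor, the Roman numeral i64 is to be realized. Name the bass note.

G#

i in C# minor has root C#; the chord is C#-E-G#.
The figure 64 means second inversion — the fifth is in the bass.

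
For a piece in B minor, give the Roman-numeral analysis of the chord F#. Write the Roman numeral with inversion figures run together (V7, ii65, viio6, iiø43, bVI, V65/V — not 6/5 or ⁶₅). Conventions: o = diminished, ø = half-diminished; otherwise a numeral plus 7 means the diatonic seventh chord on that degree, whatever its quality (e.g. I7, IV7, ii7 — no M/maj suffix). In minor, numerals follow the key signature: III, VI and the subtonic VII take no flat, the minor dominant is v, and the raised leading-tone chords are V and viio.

V

The pitches F#-A#-C# form a major triad rooted on F#.
In B minor, F# is the dominant; the diatonic major triad there is V.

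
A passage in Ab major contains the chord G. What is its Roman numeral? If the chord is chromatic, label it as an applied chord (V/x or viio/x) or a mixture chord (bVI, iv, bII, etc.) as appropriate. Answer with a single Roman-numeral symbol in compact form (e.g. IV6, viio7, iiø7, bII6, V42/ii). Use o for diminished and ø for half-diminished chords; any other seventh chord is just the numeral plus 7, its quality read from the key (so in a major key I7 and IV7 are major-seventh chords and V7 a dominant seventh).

The pitches G-B-D form a major triad rooted on G.
G is not a diatonic chord root with this quality in Ab major, but it lies a perfect fifth above C (iii), so the chord functions as an applied dominant of iii.

V/iii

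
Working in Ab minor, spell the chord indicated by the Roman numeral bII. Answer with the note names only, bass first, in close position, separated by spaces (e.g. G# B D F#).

Bbb Db Fb

Scale degree 2 in Ab minor is Bb; lowering it a half step gives Bbb. bII is the Neapolitan chord — a major triad on the lowered second degree.
So the chord is Bbb-Db-Fb.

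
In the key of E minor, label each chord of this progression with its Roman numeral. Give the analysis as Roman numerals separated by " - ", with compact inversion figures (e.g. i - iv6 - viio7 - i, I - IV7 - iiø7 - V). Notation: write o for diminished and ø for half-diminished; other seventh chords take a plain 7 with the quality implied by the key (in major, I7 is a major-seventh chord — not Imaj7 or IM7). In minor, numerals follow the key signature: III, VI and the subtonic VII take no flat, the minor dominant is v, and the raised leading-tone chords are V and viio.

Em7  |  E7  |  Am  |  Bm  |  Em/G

Em7: root E is the tonic; minor seventh chord there is i7.
E7 is the secondary dominant of iv (dominant seventh chord on E): V7/iv.
Am: root A is the subdominant; minor triad there is iv.
Bm: root B is the dominant; minor triad there is v.
Em/G: root E is the tonic; minor triad there is i6.

i7 - V7/iv - iv - v - i6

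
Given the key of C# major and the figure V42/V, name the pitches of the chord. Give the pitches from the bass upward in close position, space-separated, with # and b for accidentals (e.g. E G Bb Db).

V42/V is a secondary dominant — the dominant seventh of V. V in C# major is G#, so the applied chord's root is D#, a perfect fifth above.
Building a dominant seventh chord on D# gives D#-F##-A#-C#.
With the 42 figure the chord is in third inversion; from the bass C# upward in close position it reads C#-D#-F##-A#.

C# D# F## A#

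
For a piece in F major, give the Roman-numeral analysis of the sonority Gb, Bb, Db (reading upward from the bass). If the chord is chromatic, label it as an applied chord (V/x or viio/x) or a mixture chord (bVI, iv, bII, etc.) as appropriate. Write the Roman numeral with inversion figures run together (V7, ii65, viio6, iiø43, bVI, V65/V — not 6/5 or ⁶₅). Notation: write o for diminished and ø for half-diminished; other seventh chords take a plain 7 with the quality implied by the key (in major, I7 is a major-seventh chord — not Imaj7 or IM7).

bII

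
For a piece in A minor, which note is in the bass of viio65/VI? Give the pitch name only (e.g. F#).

The applied chord viio65/VI is rooted on E: E-G-Bb-Db.
The figure 65 means first inversion — the third is in the bass.

G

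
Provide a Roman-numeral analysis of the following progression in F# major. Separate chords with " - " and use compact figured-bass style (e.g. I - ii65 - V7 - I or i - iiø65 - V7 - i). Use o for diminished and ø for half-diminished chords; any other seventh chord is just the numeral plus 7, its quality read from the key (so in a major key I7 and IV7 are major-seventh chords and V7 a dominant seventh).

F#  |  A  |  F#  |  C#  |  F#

F#: major triad on F# = scale degree 1 → I.
A: major triad on A — chromatic; bIII (borrowed from the parallel minor).
F#: major triad on F# = scale degree 1 → I.
C#: root C# is the dominant; major triad there is V.
F#: root F# is the tonic; major triad there is I.

I - bIII - I - V - I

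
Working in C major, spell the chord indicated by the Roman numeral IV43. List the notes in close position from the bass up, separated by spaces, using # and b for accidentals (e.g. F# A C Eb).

The numeral's case and figure indicate a major seventh chord. In C major its root, the subdominant, is F.
That chord is spelled F-A-C-E.
The figured bass 43 indicates second inversion, placing the fifth (C) in the bass: C-E-F-A.

C E F A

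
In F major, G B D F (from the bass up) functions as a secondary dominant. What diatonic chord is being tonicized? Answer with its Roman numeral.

V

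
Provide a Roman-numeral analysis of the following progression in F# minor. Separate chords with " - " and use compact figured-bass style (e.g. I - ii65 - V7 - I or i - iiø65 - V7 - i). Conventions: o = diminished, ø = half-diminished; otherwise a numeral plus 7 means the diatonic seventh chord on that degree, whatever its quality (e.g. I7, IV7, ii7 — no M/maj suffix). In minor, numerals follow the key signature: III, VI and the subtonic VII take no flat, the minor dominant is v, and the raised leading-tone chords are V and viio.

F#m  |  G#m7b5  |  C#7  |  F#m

i - iiø7 - V7 - i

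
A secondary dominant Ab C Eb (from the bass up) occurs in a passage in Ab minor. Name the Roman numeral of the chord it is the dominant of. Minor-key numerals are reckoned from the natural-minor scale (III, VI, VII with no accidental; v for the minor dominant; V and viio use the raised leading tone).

The chord is a major triad on Ab.
A dominant resolves down a perfect fifth: Ab → Db. In Ab minor, Db is scale degree 4, i.e. iv.

iv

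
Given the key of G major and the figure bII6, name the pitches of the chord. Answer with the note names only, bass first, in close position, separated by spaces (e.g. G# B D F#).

Scale degree 2 in G major is A; lowering it a half step gives Ab. bII6 is the Neapolitan sixth — a major triad on the lowered second degree, here in its customary first inversion.
So the chord is Ab-C-Eb.
The figured bass 6 indicates first inversion, placing the third (C) in the bass: C-Eb-Ab.

C Eb Ab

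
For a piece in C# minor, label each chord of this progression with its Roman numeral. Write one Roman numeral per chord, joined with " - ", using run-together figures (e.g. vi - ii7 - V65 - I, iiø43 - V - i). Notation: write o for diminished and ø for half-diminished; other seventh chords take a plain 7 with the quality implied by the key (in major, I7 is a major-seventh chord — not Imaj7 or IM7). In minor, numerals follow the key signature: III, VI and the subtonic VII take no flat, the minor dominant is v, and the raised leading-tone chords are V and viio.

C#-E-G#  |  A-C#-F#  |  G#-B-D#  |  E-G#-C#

C#-E-G# has root C#, degree 1 in C# minor, so i.
A-C#-F# has root F#, degree 4 in C# minor, so iv6.
G#-B-D#: root G# is the dominant; minor triad there is v.
E-G#-C#: minor triad on C# = scale degree 1 → i6.

i - iv6 - v - i6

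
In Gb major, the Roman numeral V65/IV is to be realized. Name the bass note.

Bb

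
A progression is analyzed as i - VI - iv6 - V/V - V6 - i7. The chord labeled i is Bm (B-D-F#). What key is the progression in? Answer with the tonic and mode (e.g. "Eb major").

B minor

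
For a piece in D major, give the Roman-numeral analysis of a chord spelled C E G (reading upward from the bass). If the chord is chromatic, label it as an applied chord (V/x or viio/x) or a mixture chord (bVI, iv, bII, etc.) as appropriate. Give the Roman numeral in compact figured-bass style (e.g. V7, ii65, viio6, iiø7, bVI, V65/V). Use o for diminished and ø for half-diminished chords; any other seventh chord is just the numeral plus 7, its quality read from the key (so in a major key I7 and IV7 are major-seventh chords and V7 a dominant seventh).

bVII

Stacked in thirds the chord is C-E-G: a major triad on C.
C is the lowered seventh degree of D major (diatonic 7 would be C#). This is a major triad on the lowered seventh degree (the subtonic), borrowed from the parallel minor.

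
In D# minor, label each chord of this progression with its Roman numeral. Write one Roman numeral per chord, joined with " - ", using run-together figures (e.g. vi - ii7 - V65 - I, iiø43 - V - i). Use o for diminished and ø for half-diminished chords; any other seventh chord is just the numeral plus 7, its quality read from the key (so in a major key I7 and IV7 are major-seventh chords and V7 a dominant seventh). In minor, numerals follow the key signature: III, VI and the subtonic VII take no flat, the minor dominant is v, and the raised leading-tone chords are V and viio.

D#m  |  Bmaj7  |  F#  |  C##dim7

i - VI7 - III - viio7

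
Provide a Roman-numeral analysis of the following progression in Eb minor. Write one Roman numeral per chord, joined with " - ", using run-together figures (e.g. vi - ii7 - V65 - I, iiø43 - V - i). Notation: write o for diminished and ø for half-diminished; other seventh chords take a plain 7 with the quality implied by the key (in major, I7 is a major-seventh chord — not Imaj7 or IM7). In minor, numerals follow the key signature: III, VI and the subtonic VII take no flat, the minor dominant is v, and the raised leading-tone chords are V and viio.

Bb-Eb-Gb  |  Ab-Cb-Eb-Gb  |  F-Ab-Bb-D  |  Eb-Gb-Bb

Bb-Eb-Gb: minor triad on Eb = scale degree 1 → i64.
Ab-Cb-Eb-Gb: minor seventh chord on Ab = scale degree 4 → iv7.
F-Ab-Bb-D: root Bb is the dominant; dominant seventh chord there is V43.
Eb-Gb-Bb: minor triad on Eb = scale degree 1 → i.

i64 - iv7 - V43 - i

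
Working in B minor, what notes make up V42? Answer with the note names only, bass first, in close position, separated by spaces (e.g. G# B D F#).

E F# A# C#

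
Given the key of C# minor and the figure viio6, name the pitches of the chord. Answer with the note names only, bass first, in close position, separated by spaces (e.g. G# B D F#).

In C# minor, the leading-tone chord is built on the raised seventh degree, B#.
That chord is spelled B#-D#-F#.
The figured bass 6 indicates first inversion, placing the third (D#) in the bass: D#-F#-B#.

D# F# B#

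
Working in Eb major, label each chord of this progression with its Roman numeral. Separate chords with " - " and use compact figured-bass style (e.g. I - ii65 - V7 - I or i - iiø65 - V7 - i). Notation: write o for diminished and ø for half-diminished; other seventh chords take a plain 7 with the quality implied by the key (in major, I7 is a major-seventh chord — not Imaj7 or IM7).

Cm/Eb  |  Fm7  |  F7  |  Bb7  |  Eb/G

Cm/Eb: minor triad on C = scale degree 6 → vi6.
Fm7: root F is the supertonic; minor seventh chord there is ii7.
F7: chromatic; F is V of V, so V7/V.
Bb7: dominant seventh chord on Bb = scale degree 5 → V7.
Eb/G: major triad on Eb = scale degree 1 → I6.

vi6 - ii7 - V7/V - V7 - I6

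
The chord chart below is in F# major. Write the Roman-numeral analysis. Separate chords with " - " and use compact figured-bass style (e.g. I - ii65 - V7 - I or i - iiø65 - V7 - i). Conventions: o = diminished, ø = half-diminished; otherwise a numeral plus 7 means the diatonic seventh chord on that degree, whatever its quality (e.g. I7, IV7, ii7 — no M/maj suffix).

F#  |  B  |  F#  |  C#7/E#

F#: root F# is the tonic; major triad there is I.
B: major triad on B = scale degree 4 → IV.
F#: major triad on F# = scale degree 1 → I.
C#7/E#: root C# is the dominant; dominant seventh chord there is V65.

I - IV - I - V65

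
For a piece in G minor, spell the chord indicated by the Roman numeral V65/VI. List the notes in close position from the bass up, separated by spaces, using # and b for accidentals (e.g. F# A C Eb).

D F Ab Bb

The slash means an applied dominant: we want the dominant of VI. In G minor, VI is Eb major, and its dominant is built on Bb.
Building a dominant seventh chord on Bb gives Bb-D-F-Ab.
The figured bass 65 indicates first inversion, placing the third (D) in the bass: D-F-Ab-Bb.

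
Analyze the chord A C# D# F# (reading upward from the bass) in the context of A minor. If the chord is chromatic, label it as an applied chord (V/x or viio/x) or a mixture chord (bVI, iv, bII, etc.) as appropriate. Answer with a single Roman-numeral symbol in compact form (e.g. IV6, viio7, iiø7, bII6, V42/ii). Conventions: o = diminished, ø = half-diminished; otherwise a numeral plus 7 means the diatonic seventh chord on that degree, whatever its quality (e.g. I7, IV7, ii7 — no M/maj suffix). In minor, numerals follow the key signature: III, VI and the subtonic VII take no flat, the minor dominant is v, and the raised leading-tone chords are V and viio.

The pitches D#-F#-A-C# form a half-diminished seventh chord rooted on D#.
D# sits a half step below E (V in A minor); a diminished chord there is the applied leading-tone chord of V.
With A in the bass the chord is in second inversion, so the figured bass is 43.

viiø43/V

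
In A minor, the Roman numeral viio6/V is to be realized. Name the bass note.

F#

The applied chord viio6/V is rooted on D#: D#-F#-A.
The figure 6 means first inversion — the third is in the bass.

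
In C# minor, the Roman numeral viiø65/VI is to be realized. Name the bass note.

The applied chord viiø65/VI is rooted on G#: G#-B-D-F#.
The figure 65 means first inversion — the third is in the bass.

B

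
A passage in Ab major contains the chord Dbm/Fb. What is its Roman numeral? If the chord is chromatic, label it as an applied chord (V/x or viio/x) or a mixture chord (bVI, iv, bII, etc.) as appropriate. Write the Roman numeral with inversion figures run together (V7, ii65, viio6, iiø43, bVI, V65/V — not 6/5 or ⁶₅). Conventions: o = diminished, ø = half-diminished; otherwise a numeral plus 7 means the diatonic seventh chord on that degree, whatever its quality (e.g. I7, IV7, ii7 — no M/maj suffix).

Stacked in thirds the chord is Db-Fb-Ab: a minor triad on Db.
Db is the fourth degree of Ab major. This is the minor subdominant, borrowed from the parallel minor.
With Fb in the bass the chord is in first inversion, so the figured bass is 6.

iv6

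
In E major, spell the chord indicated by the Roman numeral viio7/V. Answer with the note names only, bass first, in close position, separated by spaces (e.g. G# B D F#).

A# C# E G

viio7/V is a secondary leading-tone chord. The target V is B in E major; the applied chord is rooted a semitone below, on A#.
Building a fully diminished seventh chord on A# gives A#-C#-E-G.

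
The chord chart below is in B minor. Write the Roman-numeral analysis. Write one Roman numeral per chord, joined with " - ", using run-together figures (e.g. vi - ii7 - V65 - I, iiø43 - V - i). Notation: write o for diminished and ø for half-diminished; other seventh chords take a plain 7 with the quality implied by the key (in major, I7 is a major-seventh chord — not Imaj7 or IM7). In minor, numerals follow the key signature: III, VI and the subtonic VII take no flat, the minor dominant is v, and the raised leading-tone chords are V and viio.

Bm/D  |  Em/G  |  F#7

Bm/D: minor triad on B = scale degree 1 → i6.
Em/G: root E is the subdominant; minor triad there is iv6.
F#7 has root F#, degree 5 in B minor, so V7.

i6 - iv6 - V7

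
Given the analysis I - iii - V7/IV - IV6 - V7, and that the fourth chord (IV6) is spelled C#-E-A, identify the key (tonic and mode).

E major

IV6 is given as C#-E-A — a major triad with root A.
Counting down 3 scale steps from A places the tonic on E; a major triad on degree 4 is diatonic only in major.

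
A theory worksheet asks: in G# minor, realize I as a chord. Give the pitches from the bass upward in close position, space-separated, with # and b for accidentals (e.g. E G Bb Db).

G# B# D#

I is the major tonic (Picardy third), borrowed from the parallel major. In G# minor that root is G#.
So the chord is G#-B#-D#.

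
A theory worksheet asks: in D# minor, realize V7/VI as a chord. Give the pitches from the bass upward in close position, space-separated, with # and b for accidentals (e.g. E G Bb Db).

The slash means an applied dominant: we want the dominant of VI. In D# minor, VI is B major, and its dominant is built on F#.
Building a dominant seventh chord on F# gives F#-A#-C#-E.

F# A# C# E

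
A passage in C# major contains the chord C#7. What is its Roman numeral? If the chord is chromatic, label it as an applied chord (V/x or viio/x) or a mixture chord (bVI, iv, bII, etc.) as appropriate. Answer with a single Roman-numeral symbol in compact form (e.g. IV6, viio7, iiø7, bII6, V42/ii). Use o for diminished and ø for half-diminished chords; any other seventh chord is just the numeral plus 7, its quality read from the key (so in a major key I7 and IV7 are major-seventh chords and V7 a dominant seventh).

V7/IV

Stacked in thirds the chord is C#-E#-G#-B: a dominant seventh chord on C#.
C# is not a diatonic chord root with this quality in C# major, but it lies a perfect fifth above F# (IV), so the chord functions as an applied dominant of IV.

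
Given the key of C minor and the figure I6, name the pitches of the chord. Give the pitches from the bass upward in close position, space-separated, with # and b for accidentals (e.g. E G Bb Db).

E G C

I6 is the major tonic (Picardy third), borrowed from the parallel major. In C minor that root is C.
So the chord is C-E-G.
The figured bass 6 indicates first inversion, placing the third (E) in the bass: E-G-C.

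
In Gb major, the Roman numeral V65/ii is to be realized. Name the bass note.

G

The applied chord V65/ii is rooted on Eb: Eb-G-Bb-Db.
The figure 65 means first inversion — the third is in the bass.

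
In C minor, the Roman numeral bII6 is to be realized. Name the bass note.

bII in C minor has root Db; the chord is Db-F-Ab.
The figure 6 means first inversion — the third is in the bass.

F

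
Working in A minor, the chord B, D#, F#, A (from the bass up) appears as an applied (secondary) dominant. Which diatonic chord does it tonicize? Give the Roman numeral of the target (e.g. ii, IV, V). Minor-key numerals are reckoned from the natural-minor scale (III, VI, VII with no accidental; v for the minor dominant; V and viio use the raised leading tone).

The chord is a dominant seventh chord on B.
A dominant resolves down a perfect fifth: B → E. In A minor, E is scale degree 5, i.e. V.

V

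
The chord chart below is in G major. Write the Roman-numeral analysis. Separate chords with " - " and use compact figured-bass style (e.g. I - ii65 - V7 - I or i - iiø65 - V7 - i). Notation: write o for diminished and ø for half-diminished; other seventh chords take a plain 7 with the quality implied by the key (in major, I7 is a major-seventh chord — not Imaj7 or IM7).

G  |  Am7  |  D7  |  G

I - ii7 - V7 - I

G: major triad on G = scale degree 1 → I.
Am7: root A is the supertonic; minor seventh chord there is ii7.
D7: dominant seventh chord on D = scale degree 5 → V7.
G has root G, degree 1 in G major, so I.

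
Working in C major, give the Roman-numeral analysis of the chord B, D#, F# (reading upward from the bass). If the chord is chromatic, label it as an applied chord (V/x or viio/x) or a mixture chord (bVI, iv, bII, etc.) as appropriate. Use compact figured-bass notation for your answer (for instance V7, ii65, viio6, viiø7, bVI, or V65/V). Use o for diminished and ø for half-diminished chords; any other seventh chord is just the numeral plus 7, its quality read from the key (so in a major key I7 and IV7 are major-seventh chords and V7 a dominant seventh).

V/iii

Stacked in thirds the chord is B-D#-F#: a major triad on B.
B is not a diatonic chord root with this quality in C major, but it lies a perfect fifth above E (iii), so the chord functions as an applied dominant of iii.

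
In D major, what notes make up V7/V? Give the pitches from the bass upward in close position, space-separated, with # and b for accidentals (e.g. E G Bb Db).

V7/V is a secondary dominant — the dominant seventh of V. V in D major is A, so the applied chord's root is E, a perfect fifth above.
Building a dominant seventh chord on E gives E-G#-B-D.

E G# B D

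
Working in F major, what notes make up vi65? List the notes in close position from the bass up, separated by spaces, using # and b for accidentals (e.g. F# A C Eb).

F A C D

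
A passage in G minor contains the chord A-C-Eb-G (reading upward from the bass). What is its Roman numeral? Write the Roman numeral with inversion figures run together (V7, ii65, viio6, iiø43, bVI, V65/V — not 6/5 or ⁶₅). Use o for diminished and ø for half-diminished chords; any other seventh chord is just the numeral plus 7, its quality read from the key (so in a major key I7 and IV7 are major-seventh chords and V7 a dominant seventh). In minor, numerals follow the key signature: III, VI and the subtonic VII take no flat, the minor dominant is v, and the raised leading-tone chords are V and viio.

Stacked in thirds the chord is A-C-Eb-G: a half-diminished seventh chord on A.
A is scale degree 2 in G minor, and a half-diminished seventh chord on that degree is written iiø7.

iiø7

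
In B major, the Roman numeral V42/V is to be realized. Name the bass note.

B

The applied chord V42/V is rooted on C#: C#-E#-G#-B.
The figure 42 means third inversion — the seventh is in the bass.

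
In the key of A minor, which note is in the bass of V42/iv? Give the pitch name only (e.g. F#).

G

The applied chord V42/iv is rooted on A: A-C#-E-G.
The figure 42 means third inversion — the seventh is in the bass.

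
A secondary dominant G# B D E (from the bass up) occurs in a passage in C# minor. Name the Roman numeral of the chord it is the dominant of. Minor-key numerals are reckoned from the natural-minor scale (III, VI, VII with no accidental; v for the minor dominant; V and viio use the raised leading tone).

VI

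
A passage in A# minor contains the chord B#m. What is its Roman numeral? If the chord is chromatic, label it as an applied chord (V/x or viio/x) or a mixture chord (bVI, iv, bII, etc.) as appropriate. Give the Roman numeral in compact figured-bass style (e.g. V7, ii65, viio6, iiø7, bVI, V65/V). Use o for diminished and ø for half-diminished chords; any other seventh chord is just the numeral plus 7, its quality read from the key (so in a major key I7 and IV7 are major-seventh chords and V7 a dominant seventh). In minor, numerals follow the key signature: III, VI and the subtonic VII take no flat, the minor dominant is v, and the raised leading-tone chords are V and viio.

ii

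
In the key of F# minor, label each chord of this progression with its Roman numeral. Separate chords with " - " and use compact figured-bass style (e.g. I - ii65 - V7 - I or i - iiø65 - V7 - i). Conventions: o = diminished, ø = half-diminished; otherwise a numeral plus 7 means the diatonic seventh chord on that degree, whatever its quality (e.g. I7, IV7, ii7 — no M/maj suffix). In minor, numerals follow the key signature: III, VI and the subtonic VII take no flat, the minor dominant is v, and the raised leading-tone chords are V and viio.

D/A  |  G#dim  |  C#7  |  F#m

D/A: root D is the submediant; major triad there is VI64.
G#dim has root G#, degree 2 in F# minor, so iio.
C#7: dominant seventh chord on C# = scale degree 5 → V7.
F#m has root F#, degree 1 in F# minor, so i.

VI64 - iio - V7 - i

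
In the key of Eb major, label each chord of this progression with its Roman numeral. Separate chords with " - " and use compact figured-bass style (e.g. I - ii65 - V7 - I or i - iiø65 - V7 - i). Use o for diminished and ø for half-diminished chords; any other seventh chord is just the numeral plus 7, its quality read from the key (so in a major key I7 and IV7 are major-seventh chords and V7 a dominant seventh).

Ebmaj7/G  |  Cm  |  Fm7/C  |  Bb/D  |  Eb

Ebmaj7/G has root Eb, degree 1 in Eb major, so I65.
Cm: root C is the submediant; minor triad there is vi.
Fm7/C: minor seventh chord on F = scale degree 2 → ii43.
Bb/D: major triad on Bb = scale degree 5 → V6.
Eb: major triad on Eb = scale degree 1 → I.

I65 - vi - ii43 - V6 - I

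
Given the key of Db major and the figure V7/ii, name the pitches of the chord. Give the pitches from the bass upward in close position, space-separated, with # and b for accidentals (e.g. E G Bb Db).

V7/ii is a secondary dominant — the dominant seventh of ii. ii in Db major is Eb, so the applied chord's root is Bb, a perfect fifth above.
Building a dominant seventh chord on Bb gives Bb-D-F-Ab.

Bb D F Ab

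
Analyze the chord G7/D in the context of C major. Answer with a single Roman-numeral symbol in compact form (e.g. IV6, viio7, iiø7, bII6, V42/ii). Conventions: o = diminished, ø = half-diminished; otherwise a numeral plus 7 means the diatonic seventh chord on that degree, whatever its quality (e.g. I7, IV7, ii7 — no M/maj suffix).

The pitches G-B-D-F form a dominant seventh chord rooted on G.
In C major, G is the dominant; the diatonic dominant seventh chord there is V7.
With D in the bass the chord is in second inversion, so the figured bass is 43.

V43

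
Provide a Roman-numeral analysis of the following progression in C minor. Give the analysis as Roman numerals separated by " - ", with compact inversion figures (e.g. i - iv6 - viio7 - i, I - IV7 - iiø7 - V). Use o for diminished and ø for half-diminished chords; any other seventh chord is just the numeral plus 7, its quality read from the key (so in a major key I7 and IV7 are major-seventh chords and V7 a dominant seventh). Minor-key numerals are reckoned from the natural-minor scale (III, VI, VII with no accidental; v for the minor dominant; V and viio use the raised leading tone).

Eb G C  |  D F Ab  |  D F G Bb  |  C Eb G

i6 - iio - v43 - i

Eb-G-C: minor triad on C = scale degree 1 → i6.
D-F-Ab has root D, degree 2 in C minor, so iio.
D-F-G-Bb: root G is the dominant; minor seventh chord there is v43.
C-Eb-G: root C is the tonic; minor triad there is i.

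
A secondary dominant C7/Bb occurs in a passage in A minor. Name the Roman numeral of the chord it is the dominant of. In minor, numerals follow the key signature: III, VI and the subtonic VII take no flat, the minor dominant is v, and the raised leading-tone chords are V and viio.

The chord is a dominant seventh chord on C.
A dominant resolves down a perfect fifth: C → F. In A minor, F is scale degree 6, i.e. VI.

VI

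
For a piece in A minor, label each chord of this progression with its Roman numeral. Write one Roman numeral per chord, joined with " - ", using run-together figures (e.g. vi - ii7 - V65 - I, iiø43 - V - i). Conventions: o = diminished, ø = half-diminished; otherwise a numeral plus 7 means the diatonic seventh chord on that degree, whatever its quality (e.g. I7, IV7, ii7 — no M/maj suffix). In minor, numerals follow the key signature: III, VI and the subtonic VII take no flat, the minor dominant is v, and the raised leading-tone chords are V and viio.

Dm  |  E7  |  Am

iv - V7 - i

Dm: root D is the subdominant; minor triad there is iv.
E7: dominant seventh chord on E = scale degree 5 → V7.
Am has root A, degree 1 in A minor, so i.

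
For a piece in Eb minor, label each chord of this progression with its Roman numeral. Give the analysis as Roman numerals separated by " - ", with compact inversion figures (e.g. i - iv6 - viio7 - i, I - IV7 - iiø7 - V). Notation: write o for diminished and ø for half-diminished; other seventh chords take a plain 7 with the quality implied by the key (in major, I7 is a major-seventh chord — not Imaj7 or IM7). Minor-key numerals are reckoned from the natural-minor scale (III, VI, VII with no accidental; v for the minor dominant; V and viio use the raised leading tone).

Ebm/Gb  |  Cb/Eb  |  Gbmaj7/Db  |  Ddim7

i6 - VI6 - III43 - viio7

Ebm/Gb: root Eb is the tonic; minor triad there is i6.
Cb/Eb: root Cb is the submediant; major triad there is VI6.
Gbmaj7/Db: root Gb is the mediant; major seventh chord there is III43.
Ddim7: root D is the leading tone; fully diminished seventh chord there is viio7.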